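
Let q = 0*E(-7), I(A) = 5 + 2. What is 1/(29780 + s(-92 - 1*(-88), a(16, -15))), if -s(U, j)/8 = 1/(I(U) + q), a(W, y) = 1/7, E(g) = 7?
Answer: 7/208452 ≈ 3.3581e-5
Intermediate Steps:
a(W, y) = 1/7 (a(W, y) = 1*(1/7) = 1/7)
I(A) = 7
q = 0 (q = 0*7 = 0)
s(U, j) = -8/7 (s(U, j) = -8/(7 + 0) = -8/7)
1/(29780 + s(-92 - 1*(-88), a(16, -15))) = 1/(29780 - 8/7) = 1/(208452/7) = 7/208452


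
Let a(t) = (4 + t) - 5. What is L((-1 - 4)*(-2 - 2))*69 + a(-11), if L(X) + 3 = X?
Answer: 1161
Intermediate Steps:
L(X) = -3 + X
a(t) = -1 + t
L((-1 - 4)*(-2 - 2))*69 + a(-11) = (-3 + (-1 - 4)*(-2 - 2))*69 + (-1 - 11) = (-3 - 5*(-4))*69 - 12 = (-3 + 20)*69 - 12 = 17*69 - 12 = 1173 - 12 = 1161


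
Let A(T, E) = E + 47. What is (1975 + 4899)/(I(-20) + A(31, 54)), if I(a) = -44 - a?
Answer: 982/11 ≈ 89.273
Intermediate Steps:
A(T, E) = 47 + E
(1975 + 4899)/(I(-20) + A(31, 54)) = (1975 + 4899)/((-44 - 1*(-20)) + (47 + 54)) = 6874/((-44 + 20) + 101) = 6874/(-24 + 101) = 6874/77 = 6874*(1/77) = 982/11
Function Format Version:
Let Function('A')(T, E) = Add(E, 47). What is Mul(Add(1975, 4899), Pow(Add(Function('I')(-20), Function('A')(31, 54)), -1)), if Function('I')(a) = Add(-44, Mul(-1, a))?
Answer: Rational(982, 11) ≈ 89.273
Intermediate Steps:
Function('A')(T, E) = Add(47, E)
Mul(Add(1975, 4899), Pow(Add(Function('I')(-20), Function('A')(31, 54)), -1)) = Mul(Add(1975, 4899), Pow(Add(Add(-44, Mul(-1, -20)), Add(47, 54)), -1)) = Mul(6874, Pow(Add(Add(-44, 20), 101), -1)) = Mul(6874, Pow(Add(-24, 101), -1)) = Mul(6874, Pow(77, -1)) = Mul(6874, Rational(1, 77)) = Rational(982, 11)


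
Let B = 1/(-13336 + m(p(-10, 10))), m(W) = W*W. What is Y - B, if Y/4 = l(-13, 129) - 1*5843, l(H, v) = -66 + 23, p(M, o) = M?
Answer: -311628383/13236 ≈ -23544.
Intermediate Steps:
m(W) = W**2
l(H, v) = -43
B = -1/13236 (B = 1/(-13336 + (-10)**2) = 1/(-13336 + 100) = 1/(-13236) = -1/13236 ≈ -7.5552e-5)
Y = -23544 (Y = 4*(-43 - 1*5843) = 4*(-43 - 5843) = 4*(-5886) = -23544)
Y - B = -23544 - 1*(-1/13236) = -23544 + 1/13236 = -311628383/13236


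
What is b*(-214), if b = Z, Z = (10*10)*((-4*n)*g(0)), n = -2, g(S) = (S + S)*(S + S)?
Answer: 0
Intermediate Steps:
g(S) = 4*S² (g(S) = (2*S)*(2*S) = 4*S²)
Z = 0 (Z = (10*10)*((-4*(-2))*(4*0²)) = 100*(8*(4*0)) = 100*(8*0) = 100*0 = 0)
b = 0
b*(-214) = 0*(-214) = 0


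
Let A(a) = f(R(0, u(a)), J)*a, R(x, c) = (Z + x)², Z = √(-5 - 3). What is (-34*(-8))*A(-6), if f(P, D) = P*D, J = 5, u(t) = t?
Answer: 65280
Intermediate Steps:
Z = 2*I*√2 (Z = √(-8) = 2*I*√2 ≈ 2.8284*I)
R(x, c) = (x + 2*I*√2)² (R(x, c) = (2*I*√2 + x)² = (x + 2*I*√2)²)
f(P, D) = D*P
A(a) = -40*a (A(a) = (5*(0 + 2*I*√2)²)*a = (5*(2*I*√2)²)*a = (5*(-8))*a = -40*a)
(-34*(-8))*A(-6) = (-34*(-8))*(-40*(-6)) = 272*240 = 65280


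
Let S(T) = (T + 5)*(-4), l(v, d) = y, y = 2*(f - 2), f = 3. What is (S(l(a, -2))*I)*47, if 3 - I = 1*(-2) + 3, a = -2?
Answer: -2632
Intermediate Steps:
y = 2 (y = 2*(3 - 2) = 2*1 = 2)
l(v, d) = 2
S(T) = -20 - 4*T (S(T) = (5 + T)*(-4) = -20 - 4*T)
I = 2 (I = 3 - (1*(-2) + 3) = 3 - (-2 + 3) = 3 - 1*1 = 3 - 1 = 2)
(S(l(a, -2))*I)*47 = ((-20 - 4*2)*2)*47 = ((-20 - 8)*2)*47 = -28*2*47 = -56*47 = -2632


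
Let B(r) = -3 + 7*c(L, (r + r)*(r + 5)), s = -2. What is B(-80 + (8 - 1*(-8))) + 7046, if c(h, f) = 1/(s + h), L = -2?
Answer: 28165/4 ≈ 7041.3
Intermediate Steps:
c(h, f) = 1/(-2 + h)
B(r) = -19/4 (B(r) = -3 + 7/(-2 - 2) = -3 + 7/(-4) = -3 + 7*(-1/4) = -3 - 7/4 = -19/4)
B(-80 + (8 - 1*(-8))) + 7046 = -19/4 + 7046 = 28165/4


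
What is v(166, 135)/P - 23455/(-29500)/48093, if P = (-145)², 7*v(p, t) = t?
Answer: 1559858897/1670428596900 ≈ 0.00093381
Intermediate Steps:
v(p, t) = t/7
P = 21025
v(166, 135)/P - 23455/(-29500)/48093 = ((⅐)*135)/21025 - 23455/(-29500)/48093 = (135/7)*(1/21025) - 23455*(-1/29500)*(1/48093) = 27/29435 + (4691/5900)*(1/48093) = 27/29435 + 4691/283748700 = 1559858897/1670428596900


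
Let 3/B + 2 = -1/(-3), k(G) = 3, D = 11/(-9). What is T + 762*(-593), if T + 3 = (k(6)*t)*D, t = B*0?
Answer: -451869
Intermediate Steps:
D = -11/9 (D = 11*(-⅑) = -11/9 ≈ -1.2222)
B = -9/5 (B = 3/(-2 - 1/(-3)) = 3/(-2 - 1*(-⅓)) = 3/(-2 + ⅓) = 3/(-5/3) = 3*(-⅗) = -9/5 ≈ -1.8000)
t = 0 (t = -9/5*0 = 0)
T = -3 (T = -3 + (3*0)*(-11/9) = -3 + 0*(-11/9) = -3 + 0 = -3)
T + 762*(-593) = -3 + 762*(-593) = -3 - 451866 = -451869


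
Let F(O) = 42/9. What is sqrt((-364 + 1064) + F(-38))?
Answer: sqrt(6342)/3 ≈ 26.546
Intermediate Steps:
F(O) = 14/3 (F(O) = 42*(1/9) = 14/3)
sqrt((-364 + 1064) + F(-38)) = sqrt((-364 + 1064) + 14/3) = sqrt(700 + 14/3) = sqrt(2114/3) = sqrt(6342)/3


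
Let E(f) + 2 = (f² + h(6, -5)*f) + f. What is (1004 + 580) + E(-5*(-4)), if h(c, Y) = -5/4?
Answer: 1977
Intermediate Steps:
h(c, Y) = -5/4 (h(c, Y) = -5*¼ = -5/4)
E(f) = -2 + f² - f/4 (E(f) = -2 + ((f² - 5*f/4) + f) = -2 + (f² - f/4) = -2 + f² - f/4)
(1004 + 580) + E(-5*(-4)) = (1004 + 580) + (-2 + (-5*(-4))² - (-5)*(-4)/4) = 1584 + (-2 + 20² - ¼*20) = 1584 + (-2 + 400 - 5) = 1584 + 393 = 1977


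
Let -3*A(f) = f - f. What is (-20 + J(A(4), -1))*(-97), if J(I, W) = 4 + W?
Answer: 1649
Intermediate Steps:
A(f) = 0 (A(f) = -(f - f)/3 = -1/3*0 = 0)
(-20 + J(A(4), -1))*(-97) = (-20 + (4 - 1))*(-97) = (-20 + 3)*(-97) = -17*(-97) = 1649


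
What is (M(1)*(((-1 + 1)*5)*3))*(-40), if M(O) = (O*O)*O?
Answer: 0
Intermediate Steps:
M(O) = O³ (M(O) = O²*O = O³)
(M(1)*(((-1 + 1)*5)*3))*(-40) = (1³*(((-1 + 1)*5)*3))*(-40) = (1*((0*5)*3))*(-40) = (1*(0*3))*(-40) = (1*0)*(-40) = 0*(-40) = 0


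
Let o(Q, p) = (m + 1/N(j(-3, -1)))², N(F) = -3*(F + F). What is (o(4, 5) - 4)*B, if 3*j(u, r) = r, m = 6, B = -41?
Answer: -6273/4 ≈ -1568.3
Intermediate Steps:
j(u, r) = r/3
N(F) = -6*F
o(Q, p) = 169/4 (o(Q, p) = (6 + 1/(-2*(-1)))² = (6 + 1/(-6*(-⅓)))² = (6 + 1/2)² = (6 + ½)² = (13/2)² = 169/4)
(o(4, 5) - 4)*B = (169/4 - 4)*(-41) = (153/4)*(-41) = -6273/4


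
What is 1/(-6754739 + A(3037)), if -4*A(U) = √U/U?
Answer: -328226277488/2217082837373015631 + 4*√3037/2217082837373015631 ≈ -1.4804e-7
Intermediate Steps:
A(U) = -1/(4*√U) (A(U) = -√U/(4*U) = -1/(4*√U))
1/(-6754739 + A(3037)) = 1/(-6754739 - √3037/12148)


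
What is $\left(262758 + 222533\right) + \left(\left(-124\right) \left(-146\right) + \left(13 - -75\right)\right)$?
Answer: $503483$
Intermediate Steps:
$\left(262758 + 222533\right) + \left(\left(-124\right) \left(-146\right) + \left(13 - -75\right)\right) = 485291 + \left(18104 + \left(13 + 75\right)\right) = 485291 + \left(18104 + 88\right) = 485291 + 18192 = 503483$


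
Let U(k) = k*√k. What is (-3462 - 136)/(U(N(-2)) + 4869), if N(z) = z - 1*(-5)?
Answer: -973259/1317063 + 1799*√3/3951189 ≈ -0.73817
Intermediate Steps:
N(z) = 5 + z (N(z) = z + 5 = 5 + z)
U(k) = k^(3/2)
(-3462 - 136)/(U(N(-2)) + 4869) = (-3462 - 136)/((5 - 2)^(3/2) + 4869) = -3598/(3^(3/2) + 4869) = -3598/(3*√3 + 4869) = -3598/(4869 + 3*√3)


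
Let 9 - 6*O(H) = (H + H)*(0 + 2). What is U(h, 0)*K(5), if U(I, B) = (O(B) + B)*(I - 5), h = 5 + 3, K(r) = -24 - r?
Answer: -261/2 ≈ -130.50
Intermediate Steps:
O(H) = 3/2 - 2*H/3 (O(H) = 3/2 - (H + H)*(0 + 2)/6 = 3/2 - 2*H*2/6 = 3/2 - 2*H/3)
h = 8
U(I, B) = (-5 + I)*(3/2 + B/3) (U(I, B) = ((3/2 - 2*B/3) + B)*(I - 5) = (3/2 + B/3)*(-5 + I) = (-5 + I)*(3/2 + B/3))
U(h, 0)*K(5) = (-15/2 - 5/3*0 + (3/2)*8 + (⅓)*0*8)*(-24 - 1*5) = (-15/2 + 0 + 12 + 0)*(-24 - 5) = (9/2)*(-29) = -261/2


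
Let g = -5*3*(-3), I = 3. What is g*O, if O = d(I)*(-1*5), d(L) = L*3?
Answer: -2025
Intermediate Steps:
d(L) = 3*L
O = -45 (O = (3*3)*(-1*5) = 9*(-5) = -45)
g = 45 (g = -15*(-3) = 45)
g*O = 45*(-45) = -2025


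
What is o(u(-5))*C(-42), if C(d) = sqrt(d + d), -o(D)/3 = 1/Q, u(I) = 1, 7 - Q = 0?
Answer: -6*I*sqrt(21)/7 ≈ -3.9279*I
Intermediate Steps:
Q = 7 (Q = 7 - 1*0 = 7 + 0 = 7)
o(D) = -3/7
C(d) = sqrt(2)*sqrt(d) (C(d) = sqrt(2*d) = sqrt(2)*sqrt(d))
o(u(-5))*C(-42) = -3*sqrt(2)*sqrt(-42)/7 = -3*sqrt(2)*I*sqrt(42)/7 = -6*I*sqrt(21)/7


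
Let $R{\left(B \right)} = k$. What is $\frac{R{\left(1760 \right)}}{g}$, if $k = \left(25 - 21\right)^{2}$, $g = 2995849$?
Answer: $\frac{16}{2995849} \approx 5.3407 \cdot 10^{-6}$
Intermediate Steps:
$k = 16$ ($k = 4^{2} = 16$)
$R{\left(B \right)} = 16$
$\frac{R{\left(1760 \right)}}{g} = \frac{16}{2995849}$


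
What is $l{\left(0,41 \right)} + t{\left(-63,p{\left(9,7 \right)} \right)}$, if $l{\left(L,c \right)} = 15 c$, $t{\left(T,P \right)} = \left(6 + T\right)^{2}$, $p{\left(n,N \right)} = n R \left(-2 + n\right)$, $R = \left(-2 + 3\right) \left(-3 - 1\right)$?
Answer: $3864$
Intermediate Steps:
$R = -4$ ($R = 1 \left(-4\right) = -4$)
$p{\left(n,N \right)} = - 4 n \left(-2 + n\right)$ ($p{\left(n,N \right)} = n \left(-4\right) \left(-2 + n\right) = - 4 n \left(-2 + n\right)$)
$l{\left(0,41 \right)} + t{\left(-63,p{\left(9,7 \right)} \right)} = 15 \cdot 41 + \left(6 - 63\right)^{2} = 615 + \left(-57\right)^{2} = 615 + 3249 = 3864$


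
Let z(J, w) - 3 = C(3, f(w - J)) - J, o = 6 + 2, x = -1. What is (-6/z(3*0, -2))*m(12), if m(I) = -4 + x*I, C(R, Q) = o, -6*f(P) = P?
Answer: 96/11 ≈ 8.7273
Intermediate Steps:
f(P) = -P/6
o = 8
C(R, Q) = 8
m(I) = -4 - I
z(J, w) = 11 - J (z(J, w) = 3 + (8 - J) = 11 - J)
(-6/z(3*0, -2))*m(12) = (-6/(11 - 3*0))*(-4 - 1*12) = (-6/(11 - 1*0))*(-4 - 12) = -6/(11 + 0)*(-16) = -6/11*(-16) = 96/11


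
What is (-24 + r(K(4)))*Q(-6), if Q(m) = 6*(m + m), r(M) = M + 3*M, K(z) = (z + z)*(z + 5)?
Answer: -19008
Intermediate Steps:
K(z) = 2*z*(5 + z) (K(z) = (2*z)*(5 + z) = 2*z*(5 + z))
r(M) = 4*M
Q(m) = 12*m (Q(m) = 6*(2*m) = 12*m)
(-24 + r(K(4)))*Q(-6) = (-24 + 4*(2*4*(5 + 4)))*(12*(-6)) = (-24 + 4*(2*4*9))*(-72) = (-24 + 4*72)*(-72) = (-24 + 288)*(-72) = 264*(-72) = -19008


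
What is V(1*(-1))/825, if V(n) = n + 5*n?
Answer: -2/275 ≈ -0.0072727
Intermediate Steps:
V(n) = 6*n
V(1*(-1))/825 = (6*(1*(-1)))/825 = (6*(-1))*(1/825) = -6*1/825 = -2/275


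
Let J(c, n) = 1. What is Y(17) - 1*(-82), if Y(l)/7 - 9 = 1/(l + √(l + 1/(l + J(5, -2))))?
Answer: 711917/4895 - 21*√614/4895 ≈ 145.33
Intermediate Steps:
Y(l) = 63 + 7/(l + √(l + 1/(1 + l))) (Y(l) = 63 + 7/(l + √(l + 1/(l + 1))) = 63 + 7/(l + √(l + 1/(1 + l))))
Y(17) - 1*(-82) = 7*(1 + 9*17 + 9*√((1 + 17*(1 + 17))/(1 + 17)))/(17 + √((1 + 17*(1 + 17))/(1 + 17))) - 1*(-82) = 7*(1 + 153 + 9*√((1 + 17*18)/18))/(17 + √((1 + 17*18)/18)) + 82 = 7*(1 + 153 + 9*√((1 + 306)/18))/(17 + √((1 + 306)/18)) + 82 = 7*(1 + 153 + 9*√((1/18)*307))/(17 + √((1/18)*307)) + 82 = 7*(1 + 153 + 9*√(307/18))/(17 + √(307/18)) + 82 = 7*(1 + 153 + 9*(√614/6))/(17 + √614/6) + 82 = 7*(1 + 153 + 3*√614/2)/(17 + √614/6) + 82 = 7*(154 + 3*√614/2)/(17 + √614/6) + 82 = 82 + 7*(154 + 3*√614/2)/(17 + √614/6)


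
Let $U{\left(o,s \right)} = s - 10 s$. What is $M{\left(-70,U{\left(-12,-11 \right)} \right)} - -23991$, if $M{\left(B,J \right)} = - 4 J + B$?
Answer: $23525$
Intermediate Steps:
$U{\left(o,s \right)} = - 9 s$
$M{\left(B,J \right)} = B - 4 J$
$M{\left(-70,U{\left(-12,-11 \right)} \right)} - -23991 = \left(-70 - 4 \left(\left(-9\right) \left(-11\right)\right)\right) - -23991 = \left(-70 - 396\right) + 23991 = -466 + 23991 = 23525$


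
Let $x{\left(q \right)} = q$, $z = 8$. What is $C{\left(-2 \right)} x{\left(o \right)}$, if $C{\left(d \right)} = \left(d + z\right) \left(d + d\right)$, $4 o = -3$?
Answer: $18$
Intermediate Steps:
$o = - \frac{3}{4}$ ($o = \frac{1}{4} \left(-3\right) = - \frac{3}{4} \approx -0.75$)
$C{\left(d \right)} = 2 d \left(8 + d\right)$ ($C{\left(d \right)} = \left(d + 8\right) \left(d + d\right) = \left(8 + d\right) 2 d = 2 d \left(8 + d\right)$)
$C{\left(-2 \right)} x{\left(o \right)} = 2 \left(-2\right) \left(8 - 2\right) \left(- \frac{3}{4}\right) = 2 \left(-2\right) 6 \left(- \frac{3}{4}\right) = \left(-24\right) \left(- \frac{3}{4}\right) = 18$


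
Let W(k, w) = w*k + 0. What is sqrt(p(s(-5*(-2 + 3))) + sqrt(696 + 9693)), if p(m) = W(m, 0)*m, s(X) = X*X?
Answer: 10389**(1/4) ≈ 10.096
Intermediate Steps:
W(k, w) = k*w (W(k, w) = k*w + 0 = k*w)
s(X) = X**2
p(m) = 0 (p(m) = (m*0)*m = 0*m = 0)
sqrt(p(s(-5*(-2 + 3))) + sqrt(696 + 9693)) = sqrt(0 + sqrt(696 + 9693)) = sqrt(0 + sqrt(10389)) = sqrt(sqrt(10389)) = 10389**(1/4)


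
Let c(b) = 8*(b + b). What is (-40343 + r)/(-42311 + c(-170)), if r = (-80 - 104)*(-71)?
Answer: 3897/6433 ≈ 0.60578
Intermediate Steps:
c(b) = 16*b (c(b) = 8*(2*b) = 16*b)
r = 13064 (r = -184*(-71) = 13064)
(-40343 + r)/(-42311 + c(-170)) = (-40343 + 13064)/(-42311 + 16*(-170)) = -27279/(-42311 - 2720) = -27279/(-45031) = -27279*(-1/45031) = 3897/6433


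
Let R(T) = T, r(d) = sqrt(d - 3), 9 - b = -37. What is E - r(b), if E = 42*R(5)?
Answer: 210 - sqrt(43) ≈ 203.44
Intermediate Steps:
b = 46 (b = 9 - 1*(-37) = 9 + 37 = 46)
r(d) = sqrt(-3 + d)
E = 210 (E = 42*5 = 210)
E - r(b) = 210 - sqrt(-3 + 46) = 210 - sqrt(43)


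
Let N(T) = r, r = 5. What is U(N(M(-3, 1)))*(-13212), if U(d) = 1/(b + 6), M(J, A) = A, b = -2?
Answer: -3303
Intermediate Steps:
N(T) = 5
U(d) = 1/4 (U(d) = 1/(-2 + 6) = 1/4)
U(N(M(-3, 1)))*(-13212) = (1/4)*(-13212) = -3303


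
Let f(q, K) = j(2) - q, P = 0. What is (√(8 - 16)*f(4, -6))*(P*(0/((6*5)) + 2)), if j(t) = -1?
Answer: 0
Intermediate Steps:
f(q, K) = -1 - q
(√(8 - 16)*f(4, -6))*(P*(0/((6*5)) + 2)) = (√(8 - 16)*(-1 - 1*4))*(0*(0/((6*5)) + 2)) = (√(-8)*(-1 - 4))*(0*(0/30 + 2)) = ((2*I*√2)*(-5))*(0*(0*(1/30) + 2)) = (-10*I*√2)*(0*(0 + 2)) = (-10*I*√2)*(0*2) = -10*I*√2*0 = 0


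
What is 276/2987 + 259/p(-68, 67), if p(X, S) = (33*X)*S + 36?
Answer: 40712479/448981944 ≈ 0.090677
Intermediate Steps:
p(X, S) = 36 + 33*S*X (p(X, S) = 33*S*X + 36 = 36 + 33*S*X)
276/2987 + 259/p(-68, 67) = 276/2987 + 259/(36 + 33*67*(-68)) = 276*(1/2987) + 259/(36 - 150348) = 276/2987 + 259/(-150312) = 276/2987 + 259*(-1/150312) = 276/2987 - 259/150312 = 40712479/448981944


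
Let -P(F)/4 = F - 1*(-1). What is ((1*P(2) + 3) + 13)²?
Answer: 16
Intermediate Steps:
P(F) = -4 - 4*F (P(F) = -4*(F - 1*(-1)) = -4*(F + 1) = -4*(1 + F) = -4 - 4*F)
((1*P(2) + 3) + 13)² = ((1*(-4 - 4*2) + 3) + 13)² = ((1*(-4 - 8) + 3) + 13)² = ((1*(-12) + 3) + 13)² = ((-12 + 3) + 13)² = (-9 + 13)² = 4² = 16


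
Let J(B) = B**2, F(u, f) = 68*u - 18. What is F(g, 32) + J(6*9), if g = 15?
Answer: 3918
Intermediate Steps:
F(u, f) = -18 + 68*u
F(g, 32) + J(6*9) = (-18 + 68*15) + (6*9)**2 = (-18 + 1020) + 54**2 = 1002 + 2916 = 3918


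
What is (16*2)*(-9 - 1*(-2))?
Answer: -224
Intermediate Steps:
(16*2)*(-9 - 1*(-2)) = 32*(-9 + 2) = 32*(-7) = -224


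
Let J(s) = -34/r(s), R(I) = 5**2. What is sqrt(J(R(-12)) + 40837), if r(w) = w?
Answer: sqrt(1020891)/5 ≈ 202.08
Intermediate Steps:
R(I) = 25
J(s) = -34/s
sqrt(J(R(-12)) + 40837) = sqrt(-34/25 + 40837) = sqrt(1020891/25) = sqrt(1020891)/5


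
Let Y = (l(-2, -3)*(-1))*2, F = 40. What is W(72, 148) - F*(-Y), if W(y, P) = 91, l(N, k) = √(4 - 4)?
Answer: 91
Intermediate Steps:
l(N, k) = 0 (l(N, k) = √0 = 0)
Y = 0 (Y = (0*(-1))*2 = 0*2 = 0)
W(72, 148) - F*(-Y) = 91 - 40*(-1*0) = 91 - 40*0 = 91 - 1*0 = 91 + 0 = 91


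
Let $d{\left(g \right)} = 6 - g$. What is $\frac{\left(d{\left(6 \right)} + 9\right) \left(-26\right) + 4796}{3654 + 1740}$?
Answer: $\frac{2281}{2697} \approx 0.84575$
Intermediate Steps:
$\frac{\left(d{\left(6 \right)} + 9\right) \left(-26\right) + 4796}{3654 + 1740} = \frac{\left(\left(6 - 6\right) + 9\right) \left(-26\right) + 4796}{3654 + 1740} = \frac{\left(\left(6 - 6\right) + 9\right) \left(-26\right) + 4796}{5394} = \left(\left(0 + 9\right) \left(-26\right) + 4796\right) \frac{1}{5394} = \left(9 \left(-26\right) + 4796\right) \frac{1}{5394} = \left(-234 + 4796\right) \frac{1}{5394} = 4562 \cdot \frac{1}{5394} = \frac{2281}{2697}$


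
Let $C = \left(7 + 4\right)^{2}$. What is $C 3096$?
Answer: $374616$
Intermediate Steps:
$C = 121$ ($C = 11^{2} = 121$)
$C 3096 = 121 \cdot 3096 = 374616$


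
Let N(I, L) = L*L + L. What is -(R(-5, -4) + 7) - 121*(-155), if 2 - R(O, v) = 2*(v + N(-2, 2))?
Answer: 18750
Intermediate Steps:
N(I, L) = L + L² (N(I, L) = L² + L = L + L²)
R(O, v) = -10 - 2*v (R(O, v) = 2 - 2*(v + 2*(1 + 2)) = 2 - 2*(v + 2*3) = 2 - 2*(v + 6) = 2 - 2*(6 + v) = 2 - (12 + 2*v) = 2 + (-12 - 2*v) = -10 - 2*v)
-(R(-5, -4) + 7) - 121*(-155) = -((-10 - 2*(-4)) + 7) - 121*(-155) = -((-10 + 8) + 7) + 18755 = -(-2 + 7) + 18755 = -1*5 + 18755 = -5 + 18755 = 18750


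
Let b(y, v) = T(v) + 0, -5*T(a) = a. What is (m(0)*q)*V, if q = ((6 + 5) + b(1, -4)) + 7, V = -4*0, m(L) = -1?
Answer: 0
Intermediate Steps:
T(a) = -a/5
V = 0
b(y, v) = -v/5 (b(y, v) = -v/5 + 0 = -v/5)
q = 94/5 (q = ((6 + 5) - ⅕*(-4)) + 7 = (11 + ⅘) + 7 = 59/5 + 7 = 94/5 ≈ 18.800)
(m(0)*q)*V = -1*94/5*0 = -94/5*0 = 0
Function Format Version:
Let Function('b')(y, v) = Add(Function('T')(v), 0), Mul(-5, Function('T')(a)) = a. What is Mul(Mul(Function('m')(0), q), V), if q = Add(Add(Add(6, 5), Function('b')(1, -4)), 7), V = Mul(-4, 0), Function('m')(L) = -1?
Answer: 0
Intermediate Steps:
Function('T')(a) = Mul(Rational(-1, 5), a)
V = 0
Function('b')(y, v) = Mul(Rational(-1, 5), v) (Function('b')(y, v) = Add(Mul(Rational(-1, 5), v), 0) = Mul(Rational(-1, 5), v))
q = Rational(94, 5) (q = Add(Add(Add(6, 5), Mul(Rational(-1, 5), -4)), 7) = Add(Add(11, Rational(4, 5)), 7) = Add(Rational(59, 5), 7) = Rational(94, 5) ≈ 18.800)
Mul(Mul(Function('m')(0), q), V) = Mul(Mul(-1, Rational(94, 5)), 0) = Mul(Rational(-94, 5), 0) = 0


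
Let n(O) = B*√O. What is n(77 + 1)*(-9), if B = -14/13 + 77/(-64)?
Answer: 17073*√78/832 ≈ 181.23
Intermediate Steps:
B = -1897/832 (B = -14*1/13 + 77*(-1/64) = -14/13 - 77/64 = -1897/832 ≈ -2.2800)
n(O) = -1897*√O/832
n(77 + 1)*(-9) = -1897*√(77 + 1)/832*(-9) = -1897*√78/832*(-9) = 17073*√78/832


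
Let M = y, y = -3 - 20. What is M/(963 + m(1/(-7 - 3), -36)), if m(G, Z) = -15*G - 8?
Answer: -46/1913 ≈ -0.024046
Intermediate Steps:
m(G, Z) = -8 - 15*G
y = -23
M = -23
M/(963 + m(1/(-7 - 3), -36)) = -23/(963 + (-8 - 15/(-7 - 3))) = -23/(963 + (-8 - 15/(-10))) = -23/(963 + (-8 - 15*(-⅒))) = -23/(963 + (-8 + 3/2)) = -23/(963 - 13/2) = -23/(1913/2) = (2/1913)*(-23) = -46/1913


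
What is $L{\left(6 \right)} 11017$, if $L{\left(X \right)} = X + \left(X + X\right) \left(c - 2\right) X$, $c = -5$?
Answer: $-5486466$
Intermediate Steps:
$L{\left(X \right)} = X - 14 X^{2}$ ($L{\left(X \right)} = X + \left(X + X\right) \left(-5 - 2\right) X = X + 2 X \left(-7\right) X = X + - 14 X X = X - 14 X^{2}$)
$L{\left(6 \right)} 11017 = 6 \left(1 - 84\right) 11017 = 6 \left(-83\right) 11017 = \left(-498\right) 11017 = -5486466$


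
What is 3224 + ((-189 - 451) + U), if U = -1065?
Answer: 1519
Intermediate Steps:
3224 + ((-189 - 451) + U) = 3224 + ((-189 - 451) - 1065) = 3224 + (-640 - 1065) = 3224 - 1705 = 1519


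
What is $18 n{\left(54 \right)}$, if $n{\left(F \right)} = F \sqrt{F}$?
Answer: $2916 \sqrt{6} \approx 7142.7$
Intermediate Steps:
$n{\left(F \right)} = F^{\frac{3}{2}}$
$18 n{\left(54 \right)} = 18 \cdot 54^{\frac{3}{2}} = 18 \cdot 162 \sqrt{6} = 2916 \sqrt{6}$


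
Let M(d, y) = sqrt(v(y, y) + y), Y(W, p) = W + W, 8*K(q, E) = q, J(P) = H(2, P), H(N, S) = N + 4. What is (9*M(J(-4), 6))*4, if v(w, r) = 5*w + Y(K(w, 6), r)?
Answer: 90*sqrt(6) ≈ 220.45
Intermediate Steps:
H(N, S) = 4 + N
J(P) = 6 (J(P) = 4 + 2 = 6)
K(q, E) = q/8
Y(W, p) = 2*W
v(w, r) = 21*w/4 (v(w, r) = 5*w + 2*(w/8) = 5*w + w/4 = 21*w/4)
M(d, y) = 5*sqrt(y)/2 (M(d, y) = sqrt(21*y/4 + y) = sqrt(25*y/4) = 5*sqrt(y)/2)
(9*M(J(-4), 6))*4 = (9*(5*sqrt(6)/2))*4 = (45*sqrt(6)/2)*4 = 90*sqrt(6)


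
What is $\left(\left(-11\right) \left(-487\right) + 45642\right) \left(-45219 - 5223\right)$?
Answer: $-2572491558$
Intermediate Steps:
$\left(\left(-11\right) \left(-487\right) + 45642\right) \left(-45219 - 5223\right) = \left(5357 + 45642\right) \left(-50442\right) = 50999 \left(-50442\right) = -2572491558$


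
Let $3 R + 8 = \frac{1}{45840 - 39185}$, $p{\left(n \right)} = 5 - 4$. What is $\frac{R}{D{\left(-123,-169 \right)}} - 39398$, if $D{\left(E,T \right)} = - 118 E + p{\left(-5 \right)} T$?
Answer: $- \frac{11283505502389}{286397925} \approx -39398.0$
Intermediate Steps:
$p{\left(n \right)} = 1$
$R = - \frac{53239}{19965}$ ($R = - \frac{8}{3} + \frac{1}{3 \left(45840 - 39185\right)} = - \frac{8}{3} + \frac{1}{3 \cdot 6655} = - \frac{8}{3} + \frac{1}{3} \cdot \frac{1}{6655} = - \frac{8}{3} + \frac{1}{19965} = - \frac{53239}{19965} \approx -2.6666$)
$D{\left(E,T \right)} = T - 118 E$ ($D{\left(E,T \right)} = - 118 E + 1 T = - 118 E + T = T - 118 E$)
$\frac{R}{D{\left(-123,-169 \right)}} - 39398 = - \frac{53239}{19965 \left(-169 - -14514\right)} - 39398 = - \frac{53239}{19965 \left(-169 + 14514\right)} - 39398 = - \frac{53239}{19965 \cdot 14345} - 39398 = \left(- \frac{53239}{19965}\right) \frac{1}{14345} - 39398 = - \frac{53239}{286397925} - 39398 = - \frac{11283505502389}{286397925}$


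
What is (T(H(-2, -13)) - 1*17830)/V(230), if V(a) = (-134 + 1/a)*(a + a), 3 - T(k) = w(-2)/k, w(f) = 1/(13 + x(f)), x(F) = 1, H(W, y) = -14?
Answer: 1164697/4027016 ≈ 0.28922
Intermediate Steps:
w(f) = 1/14 (w(f) = 1/(13 + 1) = 1/14)
T(k) = 3 - 1/(14*k)
V(a) = 2*a*(-134 + 1/a) (V(a) = (-134 + 1/a)*(2*a) = 2*a*(-134 + 1/a))
(T(H(-2, -13)) - 1*17830)/V(230) = ((3 - 1/14/(-14)) - 1*17830)/(2 - 268*230) = ((3 - 1/14*(-1/14)) - 17830)/(2 - 61640) = ((3 + 1/196) - 17830)/(-61638) = (589/196 - 17830)*(-1/61638) = -3494091/196*(-1/61638) = 1164697/4027016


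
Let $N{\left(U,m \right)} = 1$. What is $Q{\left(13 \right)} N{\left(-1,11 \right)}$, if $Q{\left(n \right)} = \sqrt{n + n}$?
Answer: $\sqrt{26} \approx 5.099$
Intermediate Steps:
$Q{\left(n \right)} = \sqrt{2} \sqrt{n}$ ($Q{\left(n \right)} = \sqrt{2 n} = \sqrt{2} \sqrt{n}$)
$Q{\left(13 \right)} N{\left(-1,11 \right)} = \sqrt{2} \sqrt{13} \cdot 1 = \sqrt{26} \cdot 1 = \sqrt{26}$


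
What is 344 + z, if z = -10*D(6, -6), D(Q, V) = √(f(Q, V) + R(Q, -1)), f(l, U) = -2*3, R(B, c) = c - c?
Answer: 344 - 10*I*√6 ≈ 344.0 - 24.495*I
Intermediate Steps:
R(B, c) = 0
f(l, U) = -6
D(Q, V) = I*√6 (D(Q, V) = √(-6 + 0) = √(-6) = I*√6)
z = -10*I*√6 ≈ -24.495*I
344 + z = 344 - 10*I*√6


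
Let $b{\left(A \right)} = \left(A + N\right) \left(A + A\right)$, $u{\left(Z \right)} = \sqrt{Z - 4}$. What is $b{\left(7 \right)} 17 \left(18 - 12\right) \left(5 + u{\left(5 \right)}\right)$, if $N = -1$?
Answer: $51408$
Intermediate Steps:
$u{\left(Z \right)} = \sqrt{-4 + Z}$
$b{\left(A \right)} = 2 A \left(-1 + A\right)$ ($b{\left(A \right)} = \left(A - 1\right) \left(A + A\right) = \left(-1 + A\right) 2 A = 2 A \left(-1 + A\right)$)
$b{\left(7 \right)} 17 \left(18 - 12\right) \left(5 + u{\left(5 \right)}\right) = 2 \cdot 7 \left(-1 + 7\right) 17 \left(18 - 12\right) \left(5 + \sqrt{-4 + 5}\right) = 2 \cdot 7 \cdot 6 \cdot 17 \cdot 6 \left(5 + \sqrt{1}\right) = 84 \cdot 17 \cdot 6 \left(5 + 1\right) = 1428 \cdot 6 \cdot 6 = 1428 \cdot 36 = 51408$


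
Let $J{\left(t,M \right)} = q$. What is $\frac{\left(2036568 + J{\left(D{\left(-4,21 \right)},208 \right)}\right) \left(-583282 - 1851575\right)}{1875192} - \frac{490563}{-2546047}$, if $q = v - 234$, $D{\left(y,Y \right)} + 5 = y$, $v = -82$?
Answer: $- \frac{1051937948936585101}{397860580502} \approx -2.644 \cdot 10^{6}$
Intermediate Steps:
$D{\left(y,Y \right)} = -5 + y$
$q = -316$ ($q = -82 - 234 = -316$)
$J{\left(t,M \right)} = -316$
$\frac{\left(2036568 + J{\left(D{\left(-4,21 \right)},208 \right)}\right) \left(-583282 - 1851575\right)}{1875192} - \frac{490563}{-2546047} = \frac{\left(2036568 - 316\right) \left(-583282 - 1851575\right)}{1875192} - \frac{490563}{-2546047} = 2036252 \left(-2434857\right) \frac{1}{1875192} - - \frac{490563}{2546047} = \left(-4957982435964\right) \frac{1}{1875192} + \frac{490563}{2546047} = - \frac{413165202997}{156266} + \frac{490563}{2546047} = - \frac{1051937948936585101}{397860580502}$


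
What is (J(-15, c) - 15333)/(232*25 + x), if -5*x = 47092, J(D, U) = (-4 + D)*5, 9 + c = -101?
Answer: 19285/4523 ≈ 4.2638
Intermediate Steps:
c = -110 (c = -9 - 101 = -110)
J(D, U) = -20 + 5*D
x = -47092/5 (x = -1/5*47092 = -47092/5 ≈ -9418.4)
(J(-15, c) - 15333)/(232*25 + x) = ((-20 + 5*(-15)) - 15333)/(232*25 - 47092/5) = ((-20 - 75) - 15333)/(5800 - 47092/5) = (-95 - 15333)/(-18092/5) = -15428*(-5/18092) = 19285/4523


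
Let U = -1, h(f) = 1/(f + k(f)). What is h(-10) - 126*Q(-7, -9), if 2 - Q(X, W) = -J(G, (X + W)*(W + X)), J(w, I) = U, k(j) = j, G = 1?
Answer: -2521/20 ≈ -126.05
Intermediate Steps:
h(f) = 1/(2*f) (h(f) = 1/(f + f) = 1/(2*f))
J(w, I) = -1
Q(X, W) = 1 (Q(X, W) = 2 - (-1)*(-1) = 2 - 1*1 = 2 - 1 = 1)
h(-10) - 126*Q(-7, -9) = (½)/(-10) - 126*1 = (½)*(-⅒) - 126 = -1/20 - 126 = -2521/20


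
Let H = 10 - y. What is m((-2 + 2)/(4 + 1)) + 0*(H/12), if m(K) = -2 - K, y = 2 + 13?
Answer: -2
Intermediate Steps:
y = 15
H = -5 (H = 10 - 1*15 = 10 - 15 = -5)
m((-2 + 2)/(4 + 1)) + 0*(H/12) = (-2 - (-2 + 2)/(4 + 1)) + 0*(-5/12) = (-2 - 0/5) + 0*(-5*1/12) = (-2 - 0/5) + 0*(-5/12) = (-2 - 1*0) + 0 = (-2 + 0) + 0 = -2 + 0 = -2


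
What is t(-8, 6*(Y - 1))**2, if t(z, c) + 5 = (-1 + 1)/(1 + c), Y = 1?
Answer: 25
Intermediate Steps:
t(z, c) = -5 (t(z, c) = -5 + (-1 + 1)/(1 + c) = -5 + 0/(1 + c) = -5 + 0 = -5)
t(-8, 6*(Y - 1))**2 = (-5)**2 = 25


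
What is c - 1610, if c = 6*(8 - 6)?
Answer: -1598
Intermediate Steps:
c = 12 (c = 6*2 = 12)
c - 1610 = 12 - 1610 = -1598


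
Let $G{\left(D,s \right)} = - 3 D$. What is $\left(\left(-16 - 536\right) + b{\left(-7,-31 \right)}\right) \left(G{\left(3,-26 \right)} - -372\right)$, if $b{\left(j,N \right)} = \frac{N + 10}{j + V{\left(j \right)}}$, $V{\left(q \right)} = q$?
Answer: $- \frac{399663}{2} \approx -1.9983 \cdot 10^{5}$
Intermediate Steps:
$b{\left(j,N \right)} = \frac{10 + N}{2 j}$ ($b{\left(j,N \right)} = \frac{N + 10}{j + j} = \frac{10 + N}{2 j}$)
$\left(\left(-16 - 536\right) + b{\left(-7,-31 \right)}\right) \left(G{\left(3,-26 \right)} - -372\right) = \left(\left(-16 - 536\right) + \frac{10 - 31}{2 \left(-7\right)}\right) \left(\left(-3\right) 3 - -372\right) = \left(\left(-16 - 536\right) + \frac{1}{2} \left(- \frac{1}{7}\right) \left(-21\right)\right) \left(-9 + 372\right) = \left(-552 + \frac{3}{2}\right) 363 = \left(- \frac{1101}{2}\right) 363 = - \frac{399663}{2}$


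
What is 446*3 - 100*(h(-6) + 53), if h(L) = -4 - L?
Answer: -4162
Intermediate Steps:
446*3 - 100*(h(-6) + 53) = 446*3 - 100*((-4 - 1*(-6)) + 53) = 1338 - 100*((-4 + 6) + 53) = 1338 - 100*(2 + 53) = 1338 - 100*55 = 1338 - 1*5500 = 1338 - 5500 = -4162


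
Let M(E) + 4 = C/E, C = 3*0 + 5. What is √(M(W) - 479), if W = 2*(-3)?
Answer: I*√17418/6 ≈ 21.996*I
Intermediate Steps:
C = 5 (C = 0 + 5 = 5)
W = -6
M(E) = -4 + 5/E
√(M(W) - 479) = √((-4 + 5/(-6)) - 479) = √((-4 + 5*(-⅙)) - 479) = √((-4 - ⅚) - 479) = √(-29/6 - 479) = √(-2903/6) = I*√17418/6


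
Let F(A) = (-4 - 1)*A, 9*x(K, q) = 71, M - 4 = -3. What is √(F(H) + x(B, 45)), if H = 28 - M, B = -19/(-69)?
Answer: 2*I*√286/3 ≈ 11.274*I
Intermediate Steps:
M = 1 (M = 4 - 3 = 1)
B = 19/69 (B = -19*(-1/69) = 19/69 ≈ 0.27536)
x(K, q) = 71/9 (x(K, q) = (⅑)*71 = 71/9)
H = 27 (H = 28 - 1*1 = 28 - 1 = 27)
F(A) = -5*A
√(F(H) + x(B, 45)) = √(-5*27 + 71/9) = √(-135 + 71/9) = √(-1144/9) = 2*I*√286/3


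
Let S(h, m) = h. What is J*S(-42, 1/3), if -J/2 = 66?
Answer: 5544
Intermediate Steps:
J = -132 (J = -2*66 = -132)
J*S(-42, 1/3) = -132*(-42) = 5544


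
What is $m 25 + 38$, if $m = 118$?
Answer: $2988$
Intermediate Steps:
$m 25 + 38 = 118 \cdot 25 + 38 = 2950 + 38 = 2988$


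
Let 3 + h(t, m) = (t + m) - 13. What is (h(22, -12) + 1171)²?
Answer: 1357225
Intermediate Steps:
h(t, m) = -16 + m + t (h(t, m) = -3 + ((t + m) - 13) = -3 + ((m + t) - 13) = -3 + (-13 + m + t) = -16 + m + t)
(h(22, -12) + 1171)² = ((-16 - 12 + 22) + 1171)² = (-6 + 1171)² = 1165² = 1357225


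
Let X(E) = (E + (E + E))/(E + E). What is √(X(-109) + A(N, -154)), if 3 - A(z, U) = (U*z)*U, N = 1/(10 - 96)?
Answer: √2072858/86 ≈ 16.741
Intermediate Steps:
N = -1/86 (N = 1/(-86) = -1/86 ≈ -0.011628)
X(E) = 3/2 (X(E) = (E + 2*E)/((2*E)) = (3*E)*(1/(2*E)) = 3/2)
A(z, U) = 3 - z*U² (A(z, U) = 3 - U*z*U = 3 - z*U²)
√(X(-109) + A(N, -154)) = √(3/2 + (3 - 1*(-1/86)*(-154)²)) = √(3/2 + (3 - 1*(-1/86)*23716)) = √(3/2 + (3 + 11858/43)) = √(3/2 + 11987/43) = √(24103/86) = √2072858/86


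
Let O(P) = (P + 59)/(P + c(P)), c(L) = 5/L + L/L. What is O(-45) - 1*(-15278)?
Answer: 6065240/397 ≈ 15278.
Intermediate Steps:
c(L) = 1 + 5/L (c(L) = 5/L + 1 = 1 + 5/L)
O(P) = (59 + P)/(P + (5 + P)/P) (O(P) = (P + 59)/(P + (5 + P)/P) = (59 + P)/(P + (5 + P)/P))
O(-45) - 1*(-15278) = -45*(59 - 45)/(5 - 45 + (-45)²) - 1*(-15278) = -45*14/(5 - 45 + 2025) + 15278 = -45*14/1985 + 15278 = -45*1/1985*14 + 15278 = -126/397 + 15278 = 6065240/397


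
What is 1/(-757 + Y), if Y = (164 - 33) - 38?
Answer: -1/664 ≈ -0.0015060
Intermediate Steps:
Y = 93 (Y = 131 - 38 = 93)
1/(-757 + Y) = 1/(-757 + 93) = 1/(-664) = -1/664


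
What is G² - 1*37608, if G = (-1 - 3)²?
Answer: -37352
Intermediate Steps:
G = 16 (G = (-4)² = 16)
G² - 1*37608 = 16² - 1*37608 = 256 - 37608 = -37352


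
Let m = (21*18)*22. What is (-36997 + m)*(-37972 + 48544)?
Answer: -303215532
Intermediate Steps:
m = 8316 (m = 378*22 = 8316)
(-36997 + m)*(-37972 + 48544) = (-36997 + 8316)*(-37972 + 48544) = -28681*10572 = -303215532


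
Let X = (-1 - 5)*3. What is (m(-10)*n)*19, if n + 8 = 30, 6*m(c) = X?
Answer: -1254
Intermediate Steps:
X = -18 (X = -6*3 = -18)
m(c) = -3 (m(c) = (1/6)*(-18) = -3)
n = 22 (n = -8 + 30 = 22)
(m(-10)*n)*19 = -3*22*19 = -66*19 = -1254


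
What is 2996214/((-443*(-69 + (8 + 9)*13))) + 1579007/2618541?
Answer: -3869692594211/88161038388 ≈ -43.893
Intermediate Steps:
2996214/((-443*(-69 + (8 + 9)*13))) + 1579007/2618541 = 2996214/((-443*(-69 + 17*13))) + 1579007*(1/2618541) = 2996214/((-443*(-69 + 221))) + 1579007/2618541 = 2996214/((-443*152)) + 1579007/2618541 = 2996214/(-67336) + 1579007/2618541 = 2996214*(-1/67336) + 1579007/2618541 = -1498107/33668 + 1579007/2618541 = -3869692594211/88161038388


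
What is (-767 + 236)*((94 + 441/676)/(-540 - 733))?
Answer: 507105/12844 ≈ 39.482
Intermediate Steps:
(-767 + 236)*((94 + 441/676)/(-540 - 733)) = -531*(94 + 441*(1/676))/(-1273) = -531*(94 + 441/676)*(-1)/1273 = -33976035*(-1)/(676*1273) = -531*(-955/12844) = 507105/12844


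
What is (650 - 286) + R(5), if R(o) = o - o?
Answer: 364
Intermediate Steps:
R(o) = 0
(650 - 286) + R(5) = (650 - 286) + 0 = 364 + 0 = 364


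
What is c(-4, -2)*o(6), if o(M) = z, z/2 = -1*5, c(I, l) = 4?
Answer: -40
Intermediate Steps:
z = -10 (z = 2*(-1*5) = 2*(-5) = -10)
o(M) = -10
c(-4, -2)*o(6) = 4*(-10) = -40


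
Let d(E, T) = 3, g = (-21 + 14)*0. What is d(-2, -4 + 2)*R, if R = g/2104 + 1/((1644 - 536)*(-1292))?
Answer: -3/1431536 ≈ -2.0957e-6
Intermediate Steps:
g = 0 (g = -7*0 = 0)
R = -1/1431536 (R = 0/2104 + 1/((1644 - 536)*(-1292)) = 0*(1/2104) - 1/1292/1108 = 0 + (1/1108)*(-1/1292) = 0 - 1/1431536 = -1/1431536 ≈ -6.9855e-7)
d(-2, -4 + 2)*R = 3*(-1/1431536) = -3/1431536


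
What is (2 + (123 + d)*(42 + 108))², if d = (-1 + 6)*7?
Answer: 561784804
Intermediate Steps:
d = 35 (d = 5*7 = 35)
(2 + (123 + d)*(42 + 108))² = (2 + (123 + 35)*(42 + 108))² = (2 + 158*150)² = (2 + 23700)² = 23702² = 561784804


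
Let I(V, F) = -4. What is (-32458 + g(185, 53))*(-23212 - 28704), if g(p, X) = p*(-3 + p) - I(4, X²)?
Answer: -63129856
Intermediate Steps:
g(p, X) = 4 + p*(-3 + p) (g(p, X) = p*(-3 + p) - 1*(-4) = p*(-3 + p) + 4 = 4 + p*(-3 + p))
(-32458 + g(185, 53))*(-23212 - 28704) = (-32458 + (4 + 185² - 3*185))*(-23212 - 28704) = (-32458 + (4 + 34225 - 555))*(-51916) = (-32458 + 33674)*(-51916) = 1216*(-51916) = -63129856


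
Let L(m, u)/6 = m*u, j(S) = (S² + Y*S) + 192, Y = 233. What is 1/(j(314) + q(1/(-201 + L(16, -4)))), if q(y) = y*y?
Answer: 342225/58845588751 ≈ 5.8156e-6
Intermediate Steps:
j(S) = 192 + S² + 233*S (j(S) = (S² + 233*S) + 192 = 192 + S² + 233*S)
L(m, u) = 6*m*u (L(m, u) = 6*(m*u) = 6*m*u)
q(y) = y²
1/(j(314) + q(1/(-201 + L(16, -4)))) = 1/((192 + 314² + 233*314) + (1/(-201 + 6*16*(-4)))²) = 1/((192 + 98596 + 73162) + (1/(-201 - 384))²) = 1/(171950 + (1/(-585))²) = 1/(171950 + (-1/585)²) = 1/(171950 + 1/342225) = 1/(58845588751/342225) = 342225/58845588751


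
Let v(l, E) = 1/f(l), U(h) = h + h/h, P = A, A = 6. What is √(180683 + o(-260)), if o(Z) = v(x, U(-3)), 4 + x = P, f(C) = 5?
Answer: 2*√1129270/5 ≈ 425.07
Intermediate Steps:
P = 6
U(h) = 1 + h (U(h) = h + 1 = 1 + h)
x = 2 (x = -4 + 6 = 2)
v(l, E) = ⅕ (v(l, E) = 1/5 = ⅕)
o(Z) = ⅕
√(180683 + o(-260)) = √(180683 + ⅕) = √(903416/5) = 2*√1129270/5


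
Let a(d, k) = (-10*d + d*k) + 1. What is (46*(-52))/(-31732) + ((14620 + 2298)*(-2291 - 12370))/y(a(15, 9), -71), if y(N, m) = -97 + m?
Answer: 327943358833/222124 ≈ 1.4764e+6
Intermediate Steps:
a(d, k) = 1 - 10*d + d*k
(46*(-52))/(-31732) + ((14620 + 2298)*(-2291 - 12370))/y(a(15, 9), -71) = (46*(-52))/(-31732) + ((14620 + 2298)*(-2291 - 12370))/(-97 - 71) = -2392*(-1/31732) + (16918*(-14661))/(-168) = 598/7933 - 248034798*(-1/168) = 598/7933 + 41339133/28 = 327943358833/222124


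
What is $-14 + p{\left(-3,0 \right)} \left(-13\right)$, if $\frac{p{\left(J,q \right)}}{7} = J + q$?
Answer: $259$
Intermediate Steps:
$p{\left(J,q \right)} = 7 J + 7 q$ ($p{\left(J,q \right)} = 7 \left(J + q\right) = 7 J + 7 q$)
$-14 + p{\left(-3,0 \right)} \left(-13\right) = -14 + \left(7 \left(-3\right) + 7 \cdot 0\right) \left(-13\right) = -14 + \left(-21 + 0\right) \left(-13\right) = -14 - -273 = -14 + 273 = 259$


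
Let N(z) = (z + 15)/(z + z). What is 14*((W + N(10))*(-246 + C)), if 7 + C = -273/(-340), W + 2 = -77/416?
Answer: 233489081/70720 ≈ 3301.6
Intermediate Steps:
W = -909/416 (W = -2 - 77/416 = -909/416 ≈ -2.1851)
C = -2107/340 (C = -7 - 273/(-340) = -7 - 273*(-1/340) = -7 + 273/340 = -2107/340 ≈ -6.1971)
N(z) = (15 + z)/(2*z) (N(z) = (15 + z)/((2*z)) = (15 + z)*(1/(2*z)) = (15 + z)/(2*z))
14*((W + N(10))*(-246 + C)) = 14*((-909/416 + (½)*(15 + 10)/10)*(-246 - 2107/340)) = 14*((-909/416 + (½)*(⅒)*25)*(-85747/340)) = 14*((-909/416 + 5/4)*(-85747/340)) = 14*(-389/416*(-85747/340)) = 14*(33355583/141440) = 233489081/70720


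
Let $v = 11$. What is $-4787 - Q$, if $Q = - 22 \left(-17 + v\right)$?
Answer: $-4919$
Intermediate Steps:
$Q = 132$ ($Q = - 22 \left(-17 + 11\right) = \left(-22\right) \left(-6\right) = 132$)
$-4787 - Q = -4787 - 132 = -4919$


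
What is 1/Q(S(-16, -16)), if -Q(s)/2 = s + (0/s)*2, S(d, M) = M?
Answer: 1/32 ≈ 0.031250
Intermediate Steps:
Q(s) = -2*s (Q(s) = -2*(s + (0/s)*2) = -2*(s + 0*2) = -2*(s + 0) = -2*s)
1/Q(S(-16, -16)) = 1/(-2*(-16)) = 1/32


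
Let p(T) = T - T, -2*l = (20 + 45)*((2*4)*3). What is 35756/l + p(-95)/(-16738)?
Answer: -8939/195 ≈ -45.841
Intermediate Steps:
l = -780 (l = -(20 + 45)*(2*4)*3/2 = -65*8*3/2 = -65*24/2 = -1/2*1560 = -780)
p(T) = 0
35756/l + p(-95)/(-16738) = 35756/(-780) + 0/(-16738) = 35756*(-1/780) + 0*(-1/16738) = -8939/195 + 0 = -8939/195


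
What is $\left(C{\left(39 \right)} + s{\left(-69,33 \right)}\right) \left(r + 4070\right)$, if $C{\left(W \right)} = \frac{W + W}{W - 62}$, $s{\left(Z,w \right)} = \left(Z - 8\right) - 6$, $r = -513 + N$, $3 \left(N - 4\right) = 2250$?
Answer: $- \frac{8565957}{23} \approx -3.7243 \cdot 10^{5}$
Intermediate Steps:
$N = 754$ ($N = 4 + \frac{1}{3} \cdot 2250 = 4 + 750 = 754$)
$r = 241$ ($r = -513 + 754 = 241$)
$s{\left(Z,w \right)} = -14 + Z$ ($s{\left(Z,w \right)} = \left(-8 + Z\right) - 6 = -14 + Z$)
$C{\left(W \right)} = \frac{2 W}{-62 + W}$
$\left(C{\left(39 \right)} + s{\left(-69,33 \right)}\right) \left(r + 4070\right) = \left(2 \cdot 39 \frac{1}{-62 + 39} - 83\right) \left(241 + 4070\right) = \left(2 \cdot 39 \frac{1}{-23} - 83\right) 4311 = \left(2 \cdot 39 \left(- \frac{1}{23}\right) - 83\right) 4311 = \left(- \frac{78}{23} - 83\right) 4311 = \left(- \frac{1987}{23}\right) 4311 = - \frac{8565957}{23}$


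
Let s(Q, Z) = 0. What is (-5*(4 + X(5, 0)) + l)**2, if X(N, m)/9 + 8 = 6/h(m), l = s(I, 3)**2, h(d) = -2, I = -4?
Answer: 225625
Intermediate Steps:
l = 0 (l = 0**2 = 0)
X(N, m) = -99 (X(N, m) = -72 + 9*(6/(-2)) = -72 + 9*(6*(-1/2)) = -72 + 9*(-3) = -72 - 27 = -99)
(-5*(4 + X(5, 0)) + l)**2 = (-5*(4 - 99) + 0)**2 = (-5*(-95) + 0)**2 = (475 + 0)**2 = 475**2 = 225625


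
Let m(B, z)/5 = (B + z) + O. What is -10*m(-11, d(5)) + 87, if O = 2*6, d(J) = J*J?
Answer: -1213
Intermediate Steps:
d(J) = J²
O = 12
m(B, z) = 60 + 5*B + 5*z (m(B, z) = 5*((B + z) + 12) = 5*(12 + B + z) = 60 + 5*B + 5*z)
-10*m(-11, d(5)) + 87 = -10*(60 + 5*(-11) + 5*5²) + 87 = -10*(60 - 55 + 5*25) + 87 = -10*(60 - 55 + 125) + 87 = -10*130 + 87 = -1300 + 87 = -1213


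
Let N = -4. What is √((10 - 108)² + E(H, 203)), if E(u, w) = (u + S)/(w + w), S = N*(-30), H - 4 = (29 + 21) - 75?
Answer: √1583125138/406 ≈ 98.001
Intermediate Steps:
H = -21 (H = 4 + ((29 + 21) - 75) = 4 + (50 - 75) = 4 - 25 = -21)
S = 120 (S = -4*(-30) = 120)
E(u, w) = (120 + u)/(2*w) (E(u, w) = (u + 120)/(w + w) = (120 + u)/((2*w)) = (120 + u)*(1/(2*w)) = (120 + u)/(2*w))
√((10 - 108)² + E(H, 203)) = √((10 - 108)² + (½)*(120 - 21)/203) = √((-98)² + (½)*(1/203)*99) = √(9604 + 99/406) = √(3899323/406) = √1583125138/406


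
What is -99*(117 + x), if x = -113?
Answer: -396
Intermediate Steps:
-99*(117 + x) = -99*(117 - 113) = -99*4 = -396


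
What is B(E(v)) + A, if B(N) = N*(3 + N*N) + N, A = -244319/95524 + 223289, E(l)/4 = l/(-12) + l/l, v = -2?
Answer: 576199043111/2579148 ≈ 2.2341e+5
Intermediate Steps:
E(l) = 4 - l/3 (E(l) = 4*(l/(-12) + l/l) = 4*(l*(-1/12) + 1) = 4*(-l/12 + 1) = 4*(1 - l/12) = 4 - l/3)
A = 21329214117/95524 (A = -244319*1/95524 + 223289 = -244319/95524 + 223289 = 21329214117/95524 ≈ 2.2329e+5)
B(N) = N + N*(3 + N²) (B(N) = N*(3 + N²) + N = N + N*(3 + N²))
B(E(v)) + A = (4 - ⅓*(-2))*(4 + (4 - ⅓*(-2))²) + 21329214117/95524 = (4 + ⅔)*(4 + (4 + ⅔)²) + 21329214117/95524 = 14*(4 + (14/3)²)/3 + 21329214117/95524 = 14*(4 + 196/9)/3 + 21329214117/95524 = (14/3)*(232/9) + 21329214117/95524 = 3248/27 + 21329214117/95524 = 576199043111/2579148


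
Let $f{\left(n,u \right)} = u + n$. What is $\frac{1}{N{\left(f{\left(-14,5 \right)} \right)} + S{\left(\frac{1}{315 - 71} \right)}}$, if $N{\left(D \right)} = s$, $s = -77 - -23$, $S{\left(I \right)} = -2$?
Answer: $- \frac{1}{56} \approx -0.017857$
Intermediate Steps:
$f{\left(n,u \right)} = n + u$
$s = -54$ ($s = -77 + 23 = -54$)
$N{\left(D \right)} = -54$
$\frac{1}{N{\left(f{\left(-14,5 \right)} \right)} + S{\left(\frac{1}{315 - 71} \right)}} = \frac{1}{-54 - 2} = \frac{1}{-56} = - \frac{1}{56}$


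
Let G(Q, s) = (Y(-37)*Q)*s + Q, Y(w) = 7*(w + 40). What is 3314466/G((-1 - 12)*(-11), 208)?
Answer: 3314466/624767 ≈ 5.3051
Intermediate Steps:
Y(w) = 280 + 7*w (Y(w) = 7*(40 + w) = 280 + 7*w)
G(Q, s) = Q + 21*Q*s (G(Q, s) = ((280 + 7*(-37))*Q)*s + Q = ((280 - 259)*Q)*s + Q = (21*Q)*s + Q = 21*Q*s + Q = Q + 21*Q*s)
3314466/G((-1 - 12)*(-11), 208) = 3314466/((((-1 - 12)*(-11))*(1 + 21*208))) = 3314466/(((-13*(-11))*(1 + 4368))) = 3314466/((143*4369)) = 3314466/624767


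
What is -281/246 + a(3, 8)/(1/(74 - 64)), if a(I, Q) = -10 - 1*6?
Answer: -39641/246 ≈ -161.14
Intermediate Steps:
a(I, Q) = -16 (a(I, Q) = -10 - 6 = -16)
-281/246 + a(3, 8)/(1/(74 - 64)) = -281/246 - 16/(1/(74 - 64)) = -281*1/246 - 16/(1/10) = -281/246 - 16/⅒ = -281/246 - 16*10 = -281/246 - 160 = -39641/246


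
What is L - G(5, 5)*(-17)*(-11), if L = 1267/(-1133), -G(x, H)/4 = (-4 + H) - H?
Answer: -3391203/1133 ≈ -2993.1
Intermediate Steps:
G(x, H) = 16 (G(x, H) = -4*((-4 + H) - H) = -4*(-4) = 16)
L = -1267/1133 (L = 1267*(-1/1133) = -1267/1133 ≈ -1.1183)
L - G(5, 5)*(-17)*(-11) = -1267/1133 - 16*(-17)*(-11) = -1267/1133 - (-272)*(-11) = -1267/1133 - 1*2992 = -1267/1133 - 2992 = -3391203/1133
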